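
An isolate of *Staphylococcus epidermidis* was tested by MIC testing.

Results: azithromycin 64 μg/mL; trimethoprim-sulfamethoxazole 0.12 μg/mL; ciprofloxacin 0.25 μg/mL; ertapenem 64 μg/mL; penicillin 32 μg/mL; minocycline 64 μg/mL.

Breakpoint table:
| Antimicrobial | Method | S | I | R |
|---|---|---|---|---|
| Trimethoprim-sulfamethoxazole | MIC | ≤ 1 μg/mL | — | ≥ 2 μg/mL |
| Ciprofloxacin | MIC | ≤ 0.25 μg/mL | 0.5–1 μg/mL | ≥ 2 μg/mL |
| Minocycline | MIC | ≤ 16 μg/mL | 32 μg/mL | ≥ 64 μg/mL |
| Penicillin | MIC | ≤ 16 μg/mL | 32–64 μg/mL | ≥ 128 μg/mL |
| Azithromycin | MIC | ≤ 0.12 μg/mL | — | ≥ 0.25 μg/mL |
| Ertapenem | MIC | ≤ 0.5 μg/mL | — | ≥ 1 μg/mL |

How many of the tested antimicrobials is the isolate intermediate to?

1

Azithromycin 64 μg/mL: ≥ 0.25 μg/mL → R
Trimethoprim-sulfamethoxazole: 0.12 μg/mL is ≤ 1 μg/mL ⇒ S
Ciprofloxacin (0.25 μg/mL) ≤ 0.25 μg/mL → S
Ertapenem: 64 μg/mL is ≥ 1 μg/mL → R
Penicillin: 32 μg/mL is in 32–64 μg/mL → intermediate
Minocycline 64 μg/mL: ≥ 64 μg/mL — resistant
Intermediate: 1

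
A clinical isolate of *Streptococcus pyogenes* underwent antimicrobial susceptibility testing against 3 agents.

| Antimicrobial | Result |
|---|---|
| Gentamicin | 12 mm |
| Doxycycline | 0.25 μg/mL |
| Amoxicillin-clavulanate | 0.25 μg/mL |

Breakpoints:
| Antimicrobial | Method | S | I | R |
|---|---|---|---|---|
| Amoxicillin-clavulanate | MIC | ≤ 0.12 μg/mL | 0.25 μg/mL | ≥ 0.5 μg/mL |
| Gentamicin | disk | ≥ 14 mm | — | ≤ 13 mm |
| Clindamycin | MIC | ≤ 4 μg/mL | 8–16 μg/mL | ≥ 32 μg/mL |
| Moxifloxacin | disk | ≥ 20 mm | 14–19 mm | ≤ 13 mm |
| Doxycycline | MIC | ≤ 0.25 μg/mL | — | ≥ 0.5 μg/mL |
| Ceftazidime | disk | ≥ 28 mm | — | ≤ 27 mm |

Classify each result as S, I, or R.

R, S, I

Gentamicin: 12 mm is ≤ 13 mm ⇒ resistant
Doxycycline 0.25 μg/mL: ≤ 0.25 μg/mL ⇒ susceptible
Amoxicillin-clavulanate 0.25 μg/mL: = 0.25 μg/mL — intermediate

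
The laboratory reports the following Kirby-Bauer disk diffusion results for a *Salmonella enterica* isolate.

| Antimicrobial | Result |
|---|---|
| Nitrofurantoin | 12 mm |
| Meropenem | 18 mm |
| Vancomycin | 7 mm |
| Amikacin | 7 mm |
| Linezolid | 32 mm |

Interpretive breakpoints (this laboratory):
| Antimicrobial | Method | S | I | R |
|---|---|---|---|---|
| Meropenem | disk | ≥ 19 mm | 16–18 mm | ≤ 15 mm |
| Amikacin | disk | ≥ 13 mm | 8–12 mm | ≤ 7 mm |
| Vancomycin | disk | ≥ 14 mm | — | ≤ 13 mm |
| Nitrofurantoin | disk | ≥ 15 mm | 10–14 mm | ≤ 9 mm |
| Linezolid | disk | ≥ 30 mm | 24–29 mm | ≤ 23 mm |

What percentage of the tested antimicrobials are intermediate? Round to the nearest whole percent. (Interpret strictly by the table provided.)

Nitrofurantoin 12 mm: in 10–14 mm → I
Meropenem: 18 mm is in 16–18 mm → intermediate
Vancomycin 7 mm: ≤ 13 mm ⇒ resistant
Amikacin (7 mm) ≤ 7 mm — Resistant
Linezolid (32 mm) ≥ 30 mm ⇒ S
Intermediate: 2/5

40%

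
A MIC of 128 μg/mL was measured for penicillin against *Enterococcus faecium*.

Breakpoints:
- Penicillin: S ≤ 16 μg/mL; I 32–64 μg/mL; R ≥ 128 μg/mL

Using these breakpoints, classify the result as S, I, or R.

R

Penicillin 128 μg/mL: ≥ 128 μg/mL — resistant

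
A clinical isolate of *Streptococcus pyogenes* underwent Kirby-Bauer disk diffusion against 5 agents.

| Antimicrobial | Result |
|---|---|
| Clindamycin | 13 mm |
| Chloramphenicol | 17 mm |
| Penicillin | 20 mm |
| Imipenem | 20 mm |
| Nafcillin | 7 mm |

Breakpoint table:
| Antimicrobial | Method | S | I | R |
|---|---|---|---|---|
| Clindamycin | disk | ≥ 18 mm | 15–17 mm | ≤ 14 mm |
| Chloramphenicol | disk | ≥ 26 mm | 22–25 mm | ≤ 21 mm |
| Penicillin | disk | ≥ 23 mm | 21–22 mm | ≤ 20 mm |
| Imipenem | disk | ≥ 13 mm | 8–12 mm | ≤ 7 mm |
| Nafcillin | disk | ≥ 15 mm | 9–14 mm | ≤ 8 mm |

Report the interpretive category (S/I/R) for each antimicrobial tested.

R, R, R, S, R

Clindamycin: 13 mm is ≤ 14 mm ⇒ resistant
Chloramphenicol (17 mm) ≤ 21 mm — Resistant
Penicillin: 20 mm is ≤ 20 mm ⇒ R
Imipenem 20 mm: ≥ 13 mm → susceptible
Nafcillin: 7 mm is ≤ 8 mm — Resistant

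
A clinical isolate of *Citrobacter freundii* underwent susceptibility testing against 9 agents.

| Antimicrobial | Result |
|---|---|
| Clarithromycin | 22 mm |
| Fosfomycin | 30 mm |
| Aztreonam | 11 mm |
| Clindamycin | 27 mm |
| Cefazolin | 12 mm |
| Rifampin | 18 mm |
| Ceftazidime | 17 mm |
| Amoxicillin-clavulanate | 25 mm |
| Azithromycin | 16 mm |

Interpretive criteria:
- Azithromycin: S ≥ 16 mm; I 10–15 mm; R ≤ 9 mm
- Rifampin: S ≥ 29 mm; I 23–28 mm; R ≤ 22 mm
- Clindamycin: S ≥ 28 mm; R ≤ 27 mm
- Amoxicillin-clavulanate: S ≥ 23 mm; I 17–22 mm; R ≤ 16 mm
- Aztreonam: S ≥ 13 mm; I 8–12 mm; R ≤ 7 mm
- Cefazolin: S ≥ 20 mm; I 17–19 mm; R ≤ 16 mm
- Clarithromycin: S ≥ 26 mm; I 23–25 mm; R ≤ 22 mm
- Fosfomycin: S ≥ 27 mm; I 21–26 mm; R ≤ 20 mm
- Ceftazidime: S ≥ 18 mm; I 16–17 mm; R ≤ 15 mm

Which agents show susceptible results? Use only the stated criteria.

Clarithromycin 22 mm: ≤ 22 mm → resistant
Fosfomycin: 30 mm is ≥ 27 mm → S
Aztreonam (11 mm) in 8–12 mm → Intermediate
Clindamycin (27 mm) ≤ 27 mm → R
Cefazolin (12 mm) ≤ 16 mm — R
Rifampin: 18 mm is ≤ 22 mm → resistant
Ceftazidime (17 mm) in 16–17 mm → intermediate
Amoxicillin-clavulanate 25 mm: ≥ 23 mm — S
Azithromycin 16 mm: ≥ 16 mm → susceptible

fosfomycin, amoxicillin-clavulanate, azithromycin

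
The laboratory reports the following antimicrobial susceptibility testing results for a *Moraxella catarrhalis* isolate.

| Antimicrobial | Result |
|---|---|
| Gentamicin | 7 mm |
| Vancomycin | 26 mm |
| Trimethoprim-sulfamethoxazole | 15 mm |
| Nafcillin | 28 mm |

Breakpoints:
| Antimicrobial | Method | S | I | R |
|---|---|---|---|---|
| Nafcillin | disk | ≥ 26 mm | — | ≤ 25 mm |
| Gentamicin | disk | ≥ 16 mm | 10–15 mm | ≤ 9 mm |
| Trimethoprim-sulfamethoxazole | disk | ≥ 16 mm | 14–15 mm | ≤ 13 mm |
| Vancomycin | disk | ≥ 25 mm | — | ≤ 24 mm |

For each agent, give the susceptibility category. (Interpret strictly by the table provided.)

R, S, I, S

Gentamicin (7 mm) ≤ 9 mm ⇒ R
Vancomycin 26 mm: ≥ 25 mm — susceptible
Trimethoprim-sulfamethoxazole 15 mm: in 14–15 mm — Intermediate
Nafcillin 28 mm: ≥ 26 mm ⇒ Susceptible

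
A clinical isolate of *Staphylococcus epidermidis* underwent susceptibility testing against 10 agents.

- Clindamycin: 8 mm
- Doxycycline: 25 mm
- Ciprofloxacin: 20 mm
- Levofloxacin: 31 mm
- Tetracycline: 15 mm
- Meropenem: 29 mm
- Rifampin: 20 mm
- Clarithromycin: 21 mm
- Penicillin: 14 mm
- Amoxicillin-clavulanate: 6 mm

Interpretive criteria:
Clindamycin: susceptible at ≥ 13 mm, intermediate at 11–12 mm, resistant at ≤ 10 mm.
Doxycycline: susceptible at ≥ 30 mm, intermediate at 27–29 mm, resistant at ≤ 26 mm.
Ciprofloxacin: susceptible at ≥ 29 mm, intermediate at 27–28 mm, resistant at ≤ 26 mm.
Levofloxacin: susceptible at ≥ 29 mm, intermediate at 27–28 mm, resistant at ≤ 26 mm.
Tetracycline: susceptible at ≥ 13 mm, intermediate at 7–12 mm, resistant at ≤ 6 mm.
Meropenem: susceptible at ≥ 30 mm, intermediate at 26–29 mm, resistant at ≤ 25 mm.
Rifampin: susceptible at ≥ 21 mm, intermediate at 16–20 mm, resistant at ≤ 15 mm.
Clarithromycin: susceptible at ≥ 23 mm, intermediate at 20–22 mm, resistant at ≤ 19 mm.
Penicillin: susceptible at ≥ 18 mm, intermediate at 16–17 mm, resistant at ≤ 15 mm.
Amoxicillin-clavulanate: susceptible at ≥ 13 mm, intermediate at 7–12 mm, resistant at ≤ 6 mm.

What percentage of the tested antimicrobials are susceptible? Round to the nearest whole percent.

20%

Clindamycin 8 mm: ≤ 10 mm ⇒ Resistant
Doxycycline (25 mm) ≤ 26 mm → Resistant
Ciprofloxacin (20 mm) ≤ 26 mm — R
Levofloxacin 31 mm: ≥ 29 mm ⇒ susceptible
Tetracycline (15 mm) ≥ 13 mm — susceptible
Meropenem 29 mm: in 26–29 mm — Intermediate
Rifampin: 20 mm is in 16–20 mm ⇒ I
Clarithromycin (21 mm) in 20–22 mm → Intermediate
Penicillin 14 mm: ≤ 15 mm — resistant
Amoxicillin-clavulanate: 6 mm is ≤ 6 mm → R
Susceptible: 2/10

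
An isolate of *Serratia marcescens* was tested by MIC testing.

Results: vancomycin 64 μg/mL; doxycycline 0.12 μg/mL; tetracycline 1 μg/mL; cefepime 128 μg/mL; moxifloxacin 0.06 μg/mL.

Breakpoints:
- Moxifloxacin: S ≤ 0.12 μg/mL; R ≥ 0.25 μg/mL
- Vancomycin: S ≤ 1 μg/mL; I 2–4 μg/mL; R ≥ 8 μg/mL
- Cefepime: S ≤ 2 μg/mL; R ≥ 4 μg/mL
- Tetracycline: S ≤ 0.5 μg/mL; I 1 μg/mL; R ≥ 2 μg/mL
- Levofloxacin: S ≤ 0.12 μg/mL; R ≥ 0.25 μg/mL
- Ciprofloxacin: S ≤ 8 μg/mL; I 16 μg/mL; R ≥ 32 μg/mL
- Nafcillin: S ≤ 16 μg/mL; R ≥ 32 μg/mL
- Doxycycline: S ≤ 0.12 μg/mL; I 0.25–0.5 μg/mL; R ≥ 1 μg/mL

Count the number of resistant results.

Vancomycin 64 μg/mL: ≥ 8 μg/mL → Resistant
Doxycycline 0.12 μg/mL: ≤ 0.12 μg/mL → susceptible
Tetracycline: 1 μg/mL is = 1 μg/mL → intermediate
Cefepime (128 μg/mL) ≥ 4 μg/mL — R
Moxifloxacin: 0.06 μg/mL is ≤ 0.12 μg/mL → Susceptible
Resistant: 2

2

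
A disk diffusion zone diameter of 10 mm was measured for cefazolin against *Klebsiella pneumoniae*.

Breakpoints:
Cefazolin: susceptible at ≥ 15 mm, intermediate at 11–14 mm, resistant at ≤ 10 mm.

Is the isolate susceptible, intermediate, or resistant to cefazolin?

Cefazolin 10 mm: ≤ 10 mm ⇒ Resistant

R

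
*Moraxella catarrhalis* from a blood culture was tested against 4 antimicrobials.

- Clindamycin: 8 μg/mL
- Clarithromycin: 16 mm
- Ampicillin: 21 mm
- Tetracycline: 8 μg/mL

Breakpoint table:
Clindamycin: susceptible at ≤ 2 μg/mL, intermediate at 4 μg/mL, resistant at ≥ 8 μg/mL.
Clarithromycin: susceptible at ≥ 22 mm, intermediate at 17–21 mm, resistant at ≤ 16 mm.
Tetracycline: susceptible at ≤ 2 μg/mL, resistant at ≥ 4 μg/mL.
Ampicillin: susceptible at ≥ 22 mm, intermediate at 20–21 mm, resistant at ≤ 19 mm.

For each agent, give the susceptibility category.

R, R, I, R

Clindamycin: 8 μg/mL is ≥ 8 μg/mL — Resistant
Clarithromycin: 16 mm is ≤ 16 mm ⇒ resistant
Ampicillin: 21 mm is in 20–21 mm → I
Tetracycline (8 μg/mL) ≥ 4 μg/mL — Resistant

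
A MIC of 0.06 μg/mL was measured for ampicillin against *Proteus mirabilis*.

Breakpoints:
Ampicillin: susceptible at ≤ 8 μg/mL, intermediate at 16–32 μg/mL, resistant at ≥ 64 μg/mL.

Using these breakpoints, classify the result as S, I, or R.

Ampicillin (0.06 μg/mL) ≤ 8 μg/mL ⇒ Susceptible

S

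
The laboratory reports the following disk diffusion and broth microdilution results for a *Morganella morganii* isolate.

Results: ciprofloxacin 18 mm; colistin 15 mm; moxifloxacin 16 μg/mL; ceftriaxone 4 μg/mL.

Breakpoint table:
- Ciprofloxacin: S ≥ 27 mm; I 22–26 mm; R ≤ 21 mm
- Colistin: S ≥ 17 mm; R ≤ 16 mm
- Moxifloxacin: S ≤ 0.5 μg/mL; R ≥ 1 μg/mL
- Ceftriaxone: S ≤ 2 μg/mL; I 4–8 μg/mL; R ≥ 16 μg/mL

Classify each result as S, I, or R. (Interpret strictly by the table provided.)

R, R, R, I

Ciprofloxacin 18 mm: ≤ 21 mm → R
Colistin: 15 mm is ≤ 16 mm → R
Moxifloxacin 16 μg/mL: ≥ 1 μg/mL ⇒ resistant
Ceftriaxone 4 μg/mL: in 4–8 μg/mL — I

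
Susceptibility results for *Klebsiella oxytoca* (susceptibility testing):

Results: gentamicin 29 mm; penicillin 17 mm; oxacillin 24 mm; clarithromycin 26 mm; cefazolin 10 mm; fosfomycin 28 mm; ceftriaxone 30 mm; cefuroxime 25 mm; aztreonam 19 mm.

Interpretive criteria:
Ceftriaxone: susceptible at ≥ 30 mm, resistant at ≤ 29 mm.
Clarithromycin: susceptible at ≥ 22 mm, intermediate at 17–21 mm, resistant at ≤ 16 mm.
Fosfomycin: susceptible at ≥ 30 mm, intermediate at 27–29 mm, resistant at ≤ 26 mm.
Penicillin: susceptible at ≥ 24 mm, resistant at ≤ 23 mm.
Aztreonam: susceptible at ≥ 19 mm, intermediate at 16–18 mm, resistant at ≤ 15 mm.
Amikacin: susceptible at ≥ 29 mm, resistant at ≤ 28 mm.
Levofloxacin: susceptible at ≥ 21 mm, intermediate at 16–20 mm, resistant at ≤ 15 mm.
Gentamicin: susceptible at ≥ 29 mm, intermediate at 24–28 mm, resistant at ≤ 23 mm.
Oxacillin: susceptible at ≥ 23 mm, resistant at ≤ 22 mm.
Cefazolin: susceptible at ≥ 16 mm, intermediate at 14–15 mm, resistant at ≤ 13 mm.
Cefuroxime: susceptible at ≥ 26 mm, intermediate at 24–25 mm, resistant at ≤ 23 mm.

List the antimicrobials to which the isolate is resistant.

Gentamicin 29 mm: ≥ 29 mm ⇒ S
Penicillin (17 mm) ≤ 23 mm ⇒ R
Oxacillin: 24 mm is ≥ 23 mm — susceptible
Clarithromycin 26 mm: ≥ 22 mm — Susceptible
Cefazolin (10 mm) ≤ 13 mm — R
Fosfomycin: 28 mm is in 27–29 mm → Intermediate
Ceftriaxone (30 mm) ≥ 30 mm → S
Cefuroxime (25 mm) in 24–25 mm — Intermediate
Aztreonam 19 mm: ≥ 19 mm ⇒ S

penicillin, cefazolin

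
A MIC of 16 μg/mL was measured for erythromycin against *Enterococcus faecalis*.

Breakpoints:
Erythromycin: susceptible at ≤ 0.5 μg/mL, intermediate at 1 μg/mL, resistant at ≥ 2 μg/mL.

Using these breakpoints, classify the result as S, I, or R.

R

Erythromycin 16 μg/mL: ≥ 2 μg/mL ⇒ R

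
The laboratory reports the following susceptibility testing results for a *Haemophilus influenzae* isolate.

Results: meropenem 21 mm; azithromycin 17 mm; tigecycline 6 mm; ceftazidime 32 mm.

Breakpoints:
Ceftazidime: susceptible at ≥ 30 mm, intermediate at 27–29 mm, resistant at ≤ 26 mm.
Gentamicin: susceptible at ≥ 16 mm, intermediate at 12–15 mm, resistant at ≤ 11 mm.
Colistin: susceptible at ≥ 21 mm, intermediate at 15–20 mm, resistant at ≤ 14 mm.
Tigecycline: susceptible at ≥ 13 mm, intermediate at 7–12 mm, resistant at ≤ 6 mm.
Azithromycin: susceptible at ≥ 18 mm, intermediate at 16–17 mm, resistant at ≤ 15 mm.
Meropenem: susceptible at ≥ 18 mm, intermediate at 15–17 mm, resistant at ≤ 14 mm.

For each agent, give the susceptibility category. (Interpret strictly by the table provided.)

Meropenem 21 mm: ≥ 18 mm → Susceptible
Azithromycin (17 mm) in 16–17 mm — Intermediate
Tigecycline: 6 mm is ≤ 6 mm ⇒ resistant
Ceftazidime 32 mm: ≥ 30 mm — Susceptible

S, I, R, S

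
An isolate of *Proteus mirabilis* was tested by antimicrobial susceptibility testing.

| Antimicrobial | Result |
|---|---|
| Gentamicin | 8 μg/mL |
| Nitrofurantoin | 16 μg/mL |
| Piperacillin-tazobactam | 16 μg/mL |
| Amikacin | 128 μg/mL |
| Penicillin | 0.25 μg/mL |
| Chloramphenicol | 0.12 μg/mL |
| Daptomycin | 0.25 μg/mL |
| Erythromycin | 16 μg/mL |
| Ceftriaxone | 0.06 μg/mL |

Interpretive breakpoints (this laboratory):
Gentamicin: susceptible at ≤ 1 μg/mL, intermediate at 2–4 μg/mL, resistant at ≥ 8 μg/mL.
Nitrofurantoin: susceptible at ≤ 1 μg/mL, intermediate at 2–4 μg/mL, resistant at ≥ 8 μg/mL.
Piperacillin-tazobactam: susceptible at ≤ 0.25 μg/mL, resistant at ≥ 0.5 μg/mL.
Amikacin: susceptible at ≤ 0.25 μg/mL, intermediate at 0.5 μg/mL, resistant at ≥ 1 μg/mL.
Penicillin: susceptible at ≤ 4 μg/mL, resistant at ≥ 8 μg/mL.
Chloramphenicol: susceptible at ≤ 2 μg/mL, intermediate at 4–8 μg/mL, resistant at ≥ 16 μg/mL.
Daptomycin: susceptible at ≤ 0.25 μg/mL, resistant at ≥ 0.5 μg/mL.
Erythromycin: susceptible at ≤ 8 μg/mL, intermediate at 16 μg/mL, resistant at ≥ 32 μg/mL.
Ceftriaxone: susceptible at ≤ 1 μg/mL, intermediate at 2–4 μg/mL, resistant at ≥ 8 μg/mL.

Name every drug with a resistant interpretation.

Gentamicin: 8 μg/mL is ≥ 8 μg/mL ⇒ R
Nitrofurantoin (16 μg/mL) ≥ 8 μg/mL — R
Piperacillin-tazobactam (16 μg/mL) ≥ 0.5 μg/mL → resistant
Amikacin 128 μg/mL: ≥ 1 μg/mL — resistant
Penicillin: 0.25 μg/mL is ≤ 4 μg/mL ⇒ S
Chloramphenicol: 0.12 μg/mL is ≤ 2 μg/mL → S
Daptomycin 0.25 μg/mL: ≤ 0.25 μg/mL — susceptible
Erythromycin 16 μg/mL: = 16 μg/mL — Intermediate
Ceftriaxone (0.06 μg/mL) ≤ 1 μg/mL ⇒ susceptible

gentamicin, nitrofurantoin, piperacillin-tazobactam, amikacin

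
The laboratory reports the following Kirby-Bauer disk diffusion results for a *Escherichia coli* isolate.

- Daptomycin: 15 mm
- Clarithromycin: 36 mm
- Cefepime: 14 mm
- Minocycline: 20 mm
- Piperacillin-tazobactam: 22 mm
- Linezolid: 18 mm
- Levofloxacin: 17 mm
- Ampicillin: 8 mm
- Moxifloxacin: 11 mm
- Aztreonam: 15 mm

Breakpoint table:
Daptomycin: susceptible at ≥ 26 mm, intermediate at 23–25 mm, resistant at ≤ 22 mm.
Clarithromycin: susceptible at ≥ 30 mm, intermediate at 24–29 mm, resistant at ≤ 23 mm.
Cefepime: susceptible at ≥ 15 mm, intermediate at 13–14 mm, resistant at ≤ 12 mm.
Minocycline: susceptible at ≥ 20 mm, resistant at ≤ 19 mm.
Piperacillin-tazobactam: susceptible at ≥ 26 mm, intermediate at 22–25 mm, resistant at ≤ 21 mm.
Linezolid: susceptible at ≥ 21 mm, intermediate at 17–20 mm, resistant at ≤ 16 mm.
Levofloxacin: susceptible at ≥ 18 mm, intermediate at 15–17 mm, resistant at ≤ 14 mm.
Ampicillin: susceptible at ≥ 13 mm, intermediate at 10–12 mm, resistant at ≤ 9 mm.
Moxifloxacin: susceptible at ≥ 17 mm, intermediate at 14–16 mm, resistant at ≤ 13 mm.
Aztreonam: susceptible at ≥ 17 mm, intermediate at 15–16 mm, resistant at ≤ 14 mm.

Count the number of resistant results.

Daptomycin 15 mm: ≤ 22 mm — Resistant
Clarithromycin 36 mm: ≥ 30 mm ⇒ S
Cefepime (14 mm) in 13–14 mm → Intermediate
Minocycline (20 mm) ≥ 20 mm → Susceptible
Piperacillin-tazobactam 22 mm: in 22–25 mm ⇒ intermediate
Linezolid: 18 mm is in 17–20 mm ⇒ Intermediate
Levofloxacin 17 mm: in 15–17 mm → Intermediate
Ampicillin: 8 mm is ≤ 9 mm → Resistant
Moxifloxacin 11 mm: ≤ 13 mm — R
Aztreonam (15 mm) in 15–16 mm → intermediate
Resistant: 3

3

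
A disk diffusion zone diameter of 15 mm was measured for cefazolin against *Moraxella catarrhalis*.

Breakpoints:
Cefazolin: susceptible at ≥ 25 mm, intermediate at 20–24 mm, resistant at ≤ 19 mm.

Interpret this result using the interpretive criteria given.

Resistant

Cefazolin (15 mm) ≤ 19 mm ⇒ Resistant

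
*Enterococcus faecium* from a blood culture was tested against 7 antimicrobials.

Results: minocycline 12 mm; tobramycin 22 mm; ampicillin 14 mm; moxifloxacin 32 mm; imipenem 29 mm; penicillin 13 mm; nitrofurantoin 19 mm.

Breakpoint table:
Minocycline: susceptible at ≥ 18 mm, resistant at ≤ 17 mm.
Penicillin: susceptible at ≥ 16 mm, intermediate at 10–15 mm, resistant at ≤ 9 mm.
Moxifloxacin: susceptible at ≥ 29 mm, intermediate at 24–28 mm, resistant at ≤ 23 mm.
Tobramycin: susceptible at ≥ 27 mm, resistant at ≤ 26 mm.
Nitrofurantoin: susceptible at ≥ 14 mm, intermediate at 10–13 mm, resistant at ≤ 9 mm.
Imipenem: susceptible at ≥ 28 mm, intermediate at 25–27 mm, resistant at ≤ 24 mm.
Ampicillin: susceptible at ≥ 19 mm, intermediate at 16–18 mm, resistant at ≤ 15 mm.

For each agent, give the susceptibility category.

Minocycline: 12 mm is ≤ 17 mm — resistant
Tobramycin 22 mm: ≤ 26 mm — resistant
Ampicillin: 14 mm is ≤ 15 mm ⇒ R
Moxifloxacin: 32 mm is ≥ 29 mm → susceptible
Imipenem 29 mm: ≥ 28 mm → S
Penicillin 13 mm: in 10–15 mm → I
Nitrofurantoin 19 mm: ≥ 14 mm ⇒ S

R, R, R, S, S, I, S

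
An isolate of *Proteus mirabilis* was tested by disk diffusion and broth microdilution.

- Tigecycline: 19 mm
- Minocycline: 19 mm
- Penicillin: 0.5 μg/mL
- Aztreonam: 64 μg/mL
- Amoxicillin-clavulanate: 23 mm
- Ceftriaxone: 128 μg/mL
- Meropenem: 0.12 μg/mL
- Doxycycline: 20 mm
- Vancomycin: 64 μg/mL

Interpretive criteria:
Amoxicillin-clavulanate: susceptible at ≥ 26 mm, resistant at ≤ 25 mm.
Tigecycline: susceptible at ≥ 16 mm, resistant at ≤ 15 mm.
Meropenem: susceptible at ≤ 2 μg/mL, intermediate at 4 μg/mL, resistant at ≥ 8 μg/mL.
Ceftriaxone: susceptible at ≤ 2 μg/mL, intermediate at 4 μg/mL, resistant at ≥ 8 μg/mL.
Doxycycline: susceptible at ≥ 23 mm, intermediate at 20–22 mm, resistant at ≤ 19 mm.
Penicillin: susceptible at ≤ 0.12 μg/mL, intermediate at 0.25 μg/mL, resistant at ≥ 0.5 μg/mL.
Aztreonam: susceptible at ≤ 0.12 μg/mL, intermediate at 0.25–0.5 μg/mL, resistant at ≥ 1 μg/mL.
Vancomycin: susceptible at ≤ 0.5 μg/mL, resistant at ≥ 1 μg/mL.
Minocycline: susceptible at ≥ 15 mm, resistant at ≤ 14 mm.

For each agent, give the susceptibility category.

Tigecycline: 19 mm is ≥ 16 mm ⇒ S
Minocycline (19 mm) ≥ 15 mm ⇒ Susceptible
Penicillin: 0.5 μg/mL is ≥ 0.5 μg/mL → R
Aztreonam: 64 μg/mL is ≥ 1 μg/mL → Resistant
Amoxicillin-clavulanate: 23 mm is ≤ 25 mm — R
Ceftriaxone (128 μg/mL) ≥ 8 μg/mL ⇒ Resistant
Meropenem (0.12 μg/mL) ≤ 2 μg/mL ⇒ S
Doxycycline 20 mm: in 20–22 mm → Intermediate
Vancomycin (64 μg/mL) ≥ 1 μg/mL — resistant

S, S, R, R, R, R, S, I, R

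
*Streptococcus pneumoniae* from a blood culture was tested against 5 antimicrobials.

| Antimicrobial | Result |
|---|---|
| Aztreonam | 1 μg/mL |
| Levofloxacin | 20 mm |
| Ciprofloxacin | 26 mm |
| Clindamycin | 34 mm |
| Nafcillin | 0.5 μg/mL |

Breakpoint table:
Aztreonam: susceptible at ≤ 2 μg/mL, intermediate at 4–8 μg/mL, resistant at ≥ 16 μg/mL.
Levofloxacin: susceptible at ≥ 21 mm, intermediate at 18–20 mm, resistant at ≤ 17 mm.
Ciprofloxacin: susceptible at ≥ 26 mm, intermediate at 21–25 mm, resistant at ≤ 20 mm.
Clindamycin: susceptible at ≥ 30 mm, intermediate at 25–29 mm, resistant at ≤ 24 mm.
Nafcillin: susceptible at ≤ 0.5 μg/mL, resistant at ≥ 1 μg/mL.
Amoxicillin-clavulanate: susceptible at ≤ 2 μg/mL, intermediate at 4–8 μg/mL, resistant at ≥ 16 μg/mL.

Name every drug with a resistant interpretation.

Aztreonam (1 μg/mL) ≤ 2 μg/mL — S
Levofloxacin: 20 mm is in 18–20 mm — intermediate
Ciprofloxacin (26 mm) ≥ 26 mm → Susceptible
Clindamycin: 34 mm is ≥ 30 mm → S
Nafcillin (0.5 μg/mL) ≤ 0.5 μg/mL → Susceptible

none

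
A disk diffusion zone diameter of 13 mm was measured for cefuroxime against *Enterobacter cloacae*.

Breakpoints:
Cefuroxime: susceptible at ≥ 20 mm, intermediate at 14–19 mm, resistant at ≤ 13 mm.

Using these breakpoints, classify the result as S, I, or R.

R

Cefuroxime 13 mm: ≤ 13 mm — resistant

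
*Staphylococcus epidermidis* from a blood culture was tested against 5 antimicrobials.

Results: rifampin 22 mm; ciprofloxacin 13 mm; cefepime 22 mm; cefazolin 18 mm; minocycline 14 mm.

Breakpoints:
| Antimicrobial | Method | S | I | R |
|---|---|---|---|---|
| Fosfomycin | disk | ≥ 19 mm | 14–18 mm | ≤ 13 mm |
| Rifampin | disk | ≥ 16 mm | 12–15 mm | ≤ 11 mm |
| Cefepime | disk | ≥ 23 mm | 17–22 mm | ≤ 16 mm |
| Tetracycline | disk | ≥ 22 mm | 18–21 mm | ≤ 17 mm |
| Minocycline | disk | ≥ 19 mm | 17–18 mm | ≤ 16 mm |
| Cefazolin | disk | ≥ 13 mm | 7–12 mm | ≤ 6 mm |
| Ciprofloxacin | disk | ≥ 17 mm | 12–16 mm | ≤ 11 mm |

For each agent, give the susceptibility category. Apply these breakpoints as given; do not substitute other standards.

Rifampin: 22 mm is ≥ 16 mm ⇒ susceptible
Ciprofloxacin 13 mm: in 12–16 mm — I
Cefepime (22 mm) in 17–22 mm — I
Cefazolin (18 mm) ≥ 13 mm → S
Minocycline 14 mm: ≤ 16 mm → Resistant

S, I, I, S, R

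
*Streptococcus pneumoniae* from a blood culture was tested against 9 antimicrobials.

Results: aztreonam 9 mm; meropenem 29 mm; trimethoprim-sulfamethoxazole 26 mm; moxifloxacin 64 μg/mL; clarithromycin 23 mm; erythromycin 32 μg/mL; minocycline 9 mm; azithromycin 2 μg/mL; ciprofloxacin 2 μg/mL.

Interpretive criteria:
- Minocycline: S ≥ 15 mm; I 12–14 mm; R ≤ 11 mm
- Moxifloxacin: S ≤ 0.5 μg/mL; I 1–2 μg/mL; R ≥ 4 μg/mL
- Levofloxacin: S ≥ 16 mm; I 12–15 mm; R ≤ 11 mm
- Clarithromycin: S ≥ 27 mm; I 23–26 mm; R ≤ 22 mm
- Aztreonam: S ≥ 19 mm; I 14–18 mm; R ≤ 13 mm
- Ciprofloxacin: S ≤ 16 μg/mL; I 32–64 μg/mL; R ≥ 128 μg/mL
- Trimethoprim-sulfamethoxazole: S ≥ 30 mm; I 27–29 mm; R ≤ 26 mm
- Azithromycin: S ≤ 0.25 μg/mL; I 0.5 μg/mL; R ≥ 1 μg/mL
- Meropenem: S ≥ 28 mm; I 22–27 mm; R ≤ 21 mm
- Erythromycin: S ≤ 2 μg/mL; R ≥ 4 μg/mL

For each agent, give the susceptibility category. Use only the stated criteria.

Aztreonam (9 mm) ≤ 13 mm — Resistant
Meropenem 29 mm: ≥ 28 mm — susceptible
Trimethoprim-sulfamethoxazole: 26 mm is ≤ 26 mm ⇒ R
Moxifloxacin 64 μg/mL: ≥ 4 μg/mL ⇒ Resistant
Clarithromycin 23 mm: in 23–26 mm ⇒ Intermediate
Erythromycin 32 μg/mL: ≥ 4 μg/mL — R
Minocycline (9 mm) ≤ 11 mm → Resistant
Azithromycin (2 μg/mL) ≥ 1 μg/mL ⇒ Resistant
Ciprofloxacin (2 μg/mL) ≤ 16 μg/mL ⇒ susceptible

R, S, R, R, I, R, R, R, S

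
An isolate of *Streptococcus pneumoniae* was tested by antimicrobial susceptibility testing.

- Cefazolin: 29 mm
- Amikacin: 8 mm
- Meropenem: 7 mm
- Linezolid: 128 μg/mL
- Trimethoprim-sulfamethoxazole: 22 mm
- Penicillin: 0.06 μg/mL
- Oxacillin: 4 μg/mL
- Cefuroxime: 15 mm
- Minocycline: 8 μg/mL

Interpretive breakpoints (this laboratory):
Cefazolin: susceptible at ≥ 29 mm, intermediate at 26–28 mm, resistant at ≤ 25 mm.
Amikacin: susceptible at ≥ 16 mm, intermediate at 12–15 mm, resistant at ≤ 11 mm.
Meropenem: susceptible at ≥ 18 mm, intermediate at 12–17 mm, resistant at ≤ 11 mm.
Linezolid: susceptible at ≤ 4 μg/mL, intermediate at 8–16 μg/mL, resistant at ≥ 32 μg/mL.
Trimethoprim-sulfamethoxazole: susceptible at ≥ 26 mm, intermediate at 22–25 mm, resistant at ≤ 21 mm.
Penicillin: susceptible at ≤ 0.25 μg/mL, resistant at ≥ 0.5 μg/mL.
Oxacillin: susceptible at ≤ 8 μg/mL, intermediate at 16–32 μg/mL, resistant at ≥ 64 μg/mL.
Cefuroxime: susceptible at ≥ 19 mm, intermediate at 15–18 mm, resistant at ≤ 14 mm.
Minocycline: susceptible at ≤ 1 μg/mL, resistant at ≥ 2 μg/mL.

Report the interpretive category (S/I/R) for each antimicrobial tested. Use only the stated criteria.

S, R, R, R, I, S, S, I, R

Cefazolin (29 mm) ≥ 29 mm ⇒ Susceptible
Amikacin (8 mm) ≤ 11 mm ⇒ Resistant
Meropenem (7 mm) ≤ 11 mm ⇒ R
Linezolid (128 μg/mL) ≥ 32 μg/mL ⇒ R
Trimethoprim-sulfamethoxazole: 22 mm is in 22–25 mm → Intermediate
Penicillin 0.06 μg/mL: ≤ 0.25 μg/mL ⇒ Susceptible
Oxacillin (4 μg/mL) ≤ 8 μg/mL — Susceptible
Cefuroxime: 15 mm is in 15–18 mm → Intermediate
Minocycline 8 μg/mL: ≥ 2 μg/mL → R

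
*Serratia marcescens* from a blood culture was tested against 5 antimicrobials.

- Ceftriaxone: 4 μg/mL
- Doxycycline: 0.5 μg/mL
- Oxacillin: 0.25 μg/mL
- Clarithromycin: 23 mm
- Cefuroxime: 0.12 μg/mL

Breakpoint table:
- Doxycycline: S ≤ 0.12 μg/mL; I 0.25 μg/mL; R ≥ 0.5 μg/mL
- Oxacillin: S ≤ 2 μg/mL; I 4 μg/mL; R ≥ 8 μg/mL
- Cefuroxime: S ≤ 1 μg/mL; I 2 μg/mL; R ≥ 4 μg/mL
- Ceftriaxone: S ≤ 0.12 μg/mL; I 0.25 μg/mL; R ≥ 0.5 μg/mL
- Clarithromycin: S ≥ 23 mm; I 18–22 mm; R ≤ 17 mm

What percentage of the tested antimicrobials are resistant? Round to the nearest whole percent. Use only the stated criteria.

40%

Ceftriaxone 4 μg/mL: ≥ 0.5 μg/mL — Resistant
Doxycycline (0.5 μg/mL) ≥ 0.5 μg/mL → Resistant
Oxacillin (0.25 μg/mL) ≤ 2 μg/mL → Susceptible
Clarithromycin (23 mm) ≥ 23 mm → S
Cefuroxime (0.12 μg/mL) ≤ 1 μg/mL → S
Resistant: 2/5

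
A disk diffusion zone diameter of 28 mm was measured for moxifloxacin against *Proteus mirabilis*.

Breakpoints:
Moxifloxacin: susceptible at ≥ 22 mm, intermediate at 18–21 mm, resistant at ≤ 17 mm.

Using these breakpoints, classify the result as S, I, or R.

S

Moxifloxacin 28 mm: ≥ 22 mm — susceptible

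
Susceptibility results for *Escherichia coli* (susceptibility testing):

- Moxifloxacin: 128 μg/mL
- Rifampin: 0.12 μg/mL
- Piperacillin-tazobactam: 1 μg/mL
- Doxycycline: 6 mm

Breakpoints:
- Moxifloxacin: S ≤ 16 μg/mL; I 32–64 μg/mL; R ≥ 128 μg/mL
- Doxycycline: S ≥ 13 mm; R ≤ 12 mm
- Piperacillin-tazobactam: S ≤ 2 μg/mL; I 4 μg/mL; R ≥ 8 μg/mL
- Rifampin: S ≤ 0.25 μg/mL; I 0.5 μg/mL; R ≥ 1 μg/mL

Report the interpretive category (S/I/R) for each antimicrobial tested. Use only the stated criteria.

Moxifloxacin 128 μg/mL: ≥ 128 μg/mL ⇒ resistant
Rifampin (0.12 μg/mL) ≤ 0.25 μg/mL → S
Piperacillin-tazobactam (1 μg/mL) ≤ 2 μg/mL — S
Doxycycline 6 mm: ≤ 12 mm → R

R, S, S, R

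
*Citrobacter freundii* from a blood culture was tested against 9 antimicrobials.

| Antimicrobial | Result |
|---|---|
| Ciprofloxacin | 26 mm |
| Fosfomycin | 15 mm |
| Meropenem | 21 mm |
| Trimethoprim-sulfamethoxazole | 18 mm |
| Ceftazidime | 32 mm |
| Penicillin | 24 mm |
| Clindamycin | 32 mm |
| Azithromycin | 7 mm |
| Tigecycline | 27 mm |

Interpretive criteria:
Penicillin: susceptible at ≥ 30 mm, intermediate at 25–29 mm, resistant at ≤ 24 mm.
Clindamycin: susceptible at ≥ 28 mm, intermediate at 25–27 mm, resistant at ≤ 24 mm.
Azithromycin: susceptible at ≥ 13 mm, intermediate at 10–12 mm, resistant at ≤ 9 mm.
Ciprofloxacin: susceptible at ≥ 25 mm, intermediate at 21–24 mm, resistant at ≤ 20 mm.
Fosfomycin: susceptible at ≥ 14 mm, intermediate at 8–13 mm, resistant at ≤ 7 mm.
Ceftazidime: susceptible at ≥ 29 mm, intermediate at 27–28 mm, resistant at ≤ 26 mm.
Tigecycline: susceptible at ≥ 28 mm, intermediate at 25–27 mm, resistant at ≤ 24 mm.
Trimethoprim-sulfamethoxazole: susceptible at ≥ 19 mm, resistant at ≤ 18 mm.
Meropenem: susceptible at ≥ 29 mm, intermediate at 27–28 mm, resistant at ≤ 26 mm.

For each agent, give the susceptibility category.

Ciprofloxacin (26 mm) ≥ 25 mm → S
Fosfomycin (15 mm) ≥ 14 mm → S
Meropenem (21 mm) ≤ 26 mm — R
Trimethoprim-sulfamethoxazole 18 mm: ≤ 18 mm → R
Ceftazidime 32 mm: ≥ 29 mm ⇒ S
Penicillin: 24 mm is ≤ 24 mm → R
Clindamycin: 32 mm is ≥ 28 mm → Susceptible
Azithromycin (7 mm) ≤ 9 mm → R
Tigecycline (27 mm) in 25–27 mm → I

S, S, R, R, S, R, S, R, I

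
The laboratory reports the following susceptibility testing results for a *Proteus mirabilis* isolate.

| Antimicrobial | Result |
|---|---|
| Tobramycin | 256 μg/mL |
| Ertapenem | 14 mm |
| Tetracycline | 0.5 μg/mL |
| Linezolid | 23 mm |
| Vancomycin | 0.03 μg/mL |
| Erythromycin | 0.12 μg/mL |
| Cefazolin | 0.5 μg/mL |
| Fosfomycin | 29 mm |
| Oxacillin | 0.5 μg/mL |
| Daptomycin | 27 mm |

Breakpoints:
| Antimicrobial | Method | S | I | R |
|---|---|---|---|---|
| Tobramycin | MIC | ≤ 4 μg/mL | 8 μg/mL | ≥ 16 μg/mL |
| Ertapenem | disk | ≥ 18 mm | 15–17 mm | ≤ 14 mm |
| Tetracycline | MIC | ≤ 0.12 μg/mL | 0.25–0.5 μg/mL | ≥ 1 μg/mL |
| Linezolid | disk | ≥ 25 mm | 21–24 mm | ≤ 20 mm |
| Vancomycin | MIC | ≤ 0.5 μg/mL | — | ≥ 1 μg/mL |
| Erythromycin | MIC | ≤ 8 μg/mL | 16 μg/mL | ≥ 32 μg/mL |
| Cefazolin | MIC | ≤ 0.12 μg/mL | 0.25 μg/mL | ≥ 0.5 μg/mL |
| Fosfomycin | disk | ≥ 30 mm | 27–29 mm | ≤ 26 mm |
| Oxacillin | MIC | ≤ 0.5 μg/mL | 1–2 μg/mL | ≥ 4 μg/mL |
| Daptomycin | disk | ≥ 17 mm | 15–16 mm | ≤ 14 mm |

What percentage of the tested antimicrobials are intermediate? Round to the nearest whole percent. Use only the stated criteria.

Tobramycin (256 μg/mL) ≥ 16 μg/mL — resistant
Ertapenem 14 mm: ≤ 14 mm ⇒ resistant
Tetracycline: 0.5 μg/mL is in 0.25–0.5 μg/mL — intermediate
Linezolid 23 mm: in 21–24 mm → intermediate
Vancomycin: 0.03 μg/mL is ≤ 0.5 μg/mL ⇒ Susceptible
Erythromycin (0.12 μg/mL) ≤ 8 μg/mL — Susceptible
Cefazolin 0.5 μg/mL: ≥ 0.5 μg/mL → R
Fosfomycin 29 mm: in 27–29 mm — I
Oxacillin (0.5 μg/mL) ≤ 0.5 μg/mL ⇒ Susceptible
Daptomycin 27 mm: ≥ 17 mm — S
Intermediate: 3/10

30%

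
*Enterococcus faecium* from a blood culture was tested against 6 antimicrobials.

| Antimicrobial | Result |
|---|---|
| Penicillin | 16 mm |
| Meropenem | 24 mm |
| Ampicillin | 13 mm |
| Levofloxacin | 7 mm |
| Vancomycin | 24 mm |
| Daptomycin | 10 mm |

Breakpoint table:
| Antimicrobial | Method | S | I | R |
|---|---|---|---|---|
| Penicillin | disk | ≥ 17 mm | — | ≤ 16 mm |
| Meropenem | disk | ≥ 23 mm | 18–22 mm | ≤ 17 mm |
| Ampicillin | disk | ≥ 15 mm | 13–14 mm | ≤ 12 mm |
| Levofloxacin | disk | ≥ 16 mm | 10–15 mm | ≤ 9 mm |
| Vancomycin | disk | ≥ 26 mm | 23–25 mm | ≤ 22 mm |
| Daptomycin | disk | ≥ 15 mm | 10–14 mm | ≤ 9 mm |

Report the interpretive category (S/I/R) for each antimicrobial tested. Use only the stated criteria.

R, S, I, R, I, I

Penicillin (16 mm) ≤ 16 mm → Resistant
Meropenem 24 mm: ≥ 23 mm — Susceptible
Ampicillin 13 mm: in 13–14 mm ⇒ Intermediate
Levofloxacin 7 mm: ≤ 9 mm → Resistant
Vancomycin (24 mm) in 23–25 mm → Intermediate
Daptomycin: 10 mm is in 10–14 mm ⇒ Intermediate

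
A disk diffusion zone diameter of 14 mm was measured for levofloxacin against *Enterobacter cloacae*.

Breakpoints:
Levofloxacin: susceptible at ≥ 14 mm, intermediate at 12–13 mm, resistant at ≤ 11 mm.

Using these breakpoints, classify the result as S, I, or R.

Levofloxacin (14 mm) ≥ 14 mm — susceptible

S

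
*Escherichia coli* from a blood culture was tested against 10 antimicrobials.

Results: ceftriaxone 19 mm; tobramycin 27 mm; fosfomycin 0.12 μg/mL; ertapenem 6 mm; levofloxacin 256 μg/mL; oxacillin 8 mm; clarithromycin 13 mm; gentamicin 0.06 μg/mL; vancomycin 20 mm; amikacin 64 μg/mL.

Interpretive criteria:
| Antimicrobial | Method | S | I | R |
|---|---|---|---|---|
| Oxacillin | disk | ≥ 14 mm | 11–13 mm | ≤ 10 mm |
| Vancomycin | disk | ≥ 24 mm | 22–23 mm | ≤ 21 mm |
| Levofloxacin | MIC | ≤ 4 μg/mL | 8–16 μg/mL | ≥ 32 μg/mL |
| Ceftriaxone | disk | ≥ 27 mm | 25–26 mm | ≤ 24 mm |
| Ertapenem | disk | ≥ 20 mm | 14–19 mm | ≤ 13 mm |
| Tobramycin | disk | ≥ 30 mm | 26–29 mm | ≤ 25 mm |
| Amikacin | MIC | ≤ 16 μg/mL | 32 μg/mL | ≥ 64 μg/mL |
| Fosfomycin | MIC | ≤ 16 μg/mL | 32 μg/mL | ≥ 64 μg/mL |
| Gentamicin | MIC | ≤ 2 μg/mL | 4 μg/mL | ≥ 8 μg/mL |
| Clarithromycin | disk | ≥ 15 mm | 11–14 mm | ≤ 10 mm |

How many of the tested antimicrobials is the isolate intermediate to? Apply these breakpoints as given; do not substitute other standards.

Ceftriaxone: 19 mm is ≤ 24 mm → Resistant
Tobramycin: 27 mm is in 26–29 mm ⇒ I
Fosfomycin (0.12 μg/mL) ≤ 16 μg/mL → Susceptible
Ertapenem (6 mm) ≤ 13 mm → Resistant
Levofloxacin: 256 μg/mL is ≥ 32 μg/mL — R
Oxacillin (8 mm) ≤ 10 mm → Resistant
Clarithromycin: 13 mm is in 11–14 mm — Intermediate
Gentamicin (0.06 μg/mL) ≤ 2 μg/mL ⇒ susceptible
Vancomycin (20 mm) ≤ 21 mm — resistant
Amikacin: 64 μg/mL is ≥ 64 μg/mL → R
Intermediate: 2

2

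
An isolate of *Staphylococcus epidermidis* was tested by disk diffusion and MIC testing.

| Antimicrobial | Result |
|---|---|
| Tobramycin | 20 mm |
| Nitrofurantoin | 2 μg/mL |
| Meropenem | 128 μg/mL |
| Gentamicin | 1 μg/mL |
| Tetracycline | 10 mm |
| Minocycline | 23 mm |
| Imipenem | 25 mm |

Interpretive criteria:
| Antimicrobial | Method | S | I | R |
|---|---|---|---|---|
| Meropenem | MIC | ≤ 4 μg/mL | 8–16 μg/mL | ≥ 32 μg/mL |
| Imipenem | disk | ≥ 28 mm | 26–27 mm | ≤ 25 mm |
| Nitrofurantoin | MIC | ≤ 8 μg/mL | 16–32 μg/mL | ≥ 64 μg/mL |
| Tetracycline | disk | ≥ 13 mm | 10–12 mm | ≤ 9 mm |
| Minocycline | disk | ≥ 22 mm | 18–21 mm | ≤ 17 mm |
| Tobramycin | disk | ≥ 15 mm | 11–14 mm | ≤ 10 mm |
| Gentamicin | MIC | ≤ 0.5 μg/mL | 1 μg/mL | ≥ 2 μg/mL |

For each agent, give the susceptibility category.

S, S, R, I, I, S, R

Tobramycin (20 mm) ≥ 15 mm — susceptible
Nitrofurantoin 2 μg/mL: ≤ 8 μg/mL ⇒ susceptible
Meropenem: 128 μg/mL is ≥ 32 μg/mL ⇒ resistant
Gentamicin 1 μg/mL: = 1 μg/mL — intermediate
Tetracycline (10 mm) in 10–12 mm → Intermediate
Minocycline (23 mm) ≥ 22 mm → Susceptible
Imipenem (25 mm) ≤ 25 mm → Resistant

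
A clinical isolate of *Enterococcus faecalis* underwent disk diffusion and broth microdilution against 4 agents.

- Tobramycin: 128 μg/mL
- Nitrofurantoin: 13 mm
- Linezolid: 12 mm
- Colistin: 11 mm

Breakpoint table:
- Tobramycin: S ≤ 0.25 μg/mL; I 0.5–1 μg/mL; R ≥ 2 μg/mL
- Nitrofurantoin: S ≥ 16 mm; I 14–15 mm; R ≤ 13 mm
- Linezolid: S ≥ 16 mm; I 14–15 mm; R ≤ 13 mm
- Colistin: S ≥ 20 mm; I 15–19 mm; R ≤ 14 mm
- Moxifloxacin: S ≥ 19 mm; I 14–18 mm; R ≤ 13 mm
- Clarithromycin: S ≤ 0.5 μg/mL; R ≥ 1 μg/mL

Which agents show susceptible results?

Tobramycin (128 μg/mL) ≥ 2 μg/mL — R
Nitrofurantoin (13 mm) ≤ 13 mm ⇒ Resistant
Linezolid 12 mm: ≤ 13 mm ⇒ R
Colistin 11 mm: ≤ 14 mm — Resistant

none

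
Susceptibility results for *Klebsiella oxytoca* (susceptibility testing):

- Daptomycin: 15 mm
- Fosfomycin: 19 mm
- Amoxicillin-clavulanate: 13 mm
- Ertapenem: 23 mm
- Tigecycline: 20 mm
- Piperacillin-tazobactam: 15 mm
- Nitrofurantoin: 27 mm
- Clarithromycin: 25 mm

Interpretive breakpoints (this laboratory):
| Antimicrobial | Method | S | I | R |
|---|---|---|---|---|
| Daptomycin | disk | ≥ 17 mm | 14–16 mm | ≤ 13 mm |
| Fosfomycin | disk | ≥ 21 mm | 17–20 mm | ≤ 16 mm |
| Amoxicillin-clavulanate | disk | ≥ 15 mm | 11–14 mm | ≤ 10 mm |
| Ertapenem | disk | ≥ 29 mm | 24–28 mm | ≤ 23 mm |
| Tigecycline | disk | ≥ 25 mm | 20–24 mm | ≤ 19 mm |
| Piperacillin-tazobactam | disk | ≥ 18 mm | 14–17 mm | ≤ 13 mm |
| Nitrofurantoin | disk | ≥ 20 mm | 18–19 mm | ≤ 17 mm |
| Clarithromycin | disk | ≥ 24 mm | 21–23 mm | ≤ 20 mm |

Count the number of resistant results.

1

Daptomycin: 15 mm is in 14–16 mm → Intermediate
Fosfomycin (19 mm) in 17–20 mm → intermediate
Amoxicillin-clavulanate (13 mm) in 11–14 mm → intermediate
Ertapenem (23 mm) ≤ 23 mm → R
Tigecycline: 20 mm is in 20–24 mm ⇒ Intermediate
Piperacillin-tazobactam 15 mm: in 14–17 mm → intermediate
Nitrofurantoin 27 mm: ≥ 20 mm — Susceptible
Clarithromycin: 25 mm is ≥ 24 mm — S
Resistant: 1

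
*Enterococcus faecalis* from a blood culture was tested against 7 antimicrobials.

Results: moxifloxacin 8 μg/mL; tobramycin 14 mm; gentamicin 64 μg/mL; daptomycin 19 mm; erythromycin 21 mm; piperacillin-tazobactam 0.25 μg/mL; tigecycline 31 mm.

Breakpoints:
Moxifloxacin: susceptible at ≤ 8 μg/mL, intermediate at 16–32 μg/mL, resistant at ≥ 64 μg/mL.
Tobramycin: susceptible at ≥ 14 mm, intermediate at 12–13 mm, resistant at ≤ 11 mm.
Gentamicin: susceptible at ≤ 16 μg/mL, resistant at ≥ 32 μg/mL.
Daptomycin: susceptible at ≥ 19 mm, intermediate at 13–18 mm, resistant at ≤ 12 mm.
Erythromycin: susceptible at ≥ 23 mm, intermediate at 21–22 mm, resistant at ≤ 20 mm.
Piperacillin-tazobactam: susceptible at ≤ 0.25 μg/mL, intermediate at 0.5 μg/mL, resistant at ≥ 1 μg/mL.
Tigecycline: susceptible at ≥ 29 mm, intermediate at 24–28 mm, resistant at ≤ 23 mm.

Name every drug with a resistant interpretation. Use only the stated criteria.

gentamicin

Moxifloxacin: 8 μg/mL is ≤ 8 μg/mL → Susceptible
Tobramycin 14 mm: ≥ 14 mm ⇒ S
Gentamicin (64 μg/mL) ≥ 32 μg/mL ⇒ Resistant
Daptomycin 19 mm: ≥ 19 mm → Susceptible
Erythromycin 21 mm: in 21–22 mm ⇒ I
Piperacillin-tazobactam 0.25 μg/mL: ≤ 0.25 μg/mL → S
Tigecycline (31 mm) ≥ 29 mm — susceptible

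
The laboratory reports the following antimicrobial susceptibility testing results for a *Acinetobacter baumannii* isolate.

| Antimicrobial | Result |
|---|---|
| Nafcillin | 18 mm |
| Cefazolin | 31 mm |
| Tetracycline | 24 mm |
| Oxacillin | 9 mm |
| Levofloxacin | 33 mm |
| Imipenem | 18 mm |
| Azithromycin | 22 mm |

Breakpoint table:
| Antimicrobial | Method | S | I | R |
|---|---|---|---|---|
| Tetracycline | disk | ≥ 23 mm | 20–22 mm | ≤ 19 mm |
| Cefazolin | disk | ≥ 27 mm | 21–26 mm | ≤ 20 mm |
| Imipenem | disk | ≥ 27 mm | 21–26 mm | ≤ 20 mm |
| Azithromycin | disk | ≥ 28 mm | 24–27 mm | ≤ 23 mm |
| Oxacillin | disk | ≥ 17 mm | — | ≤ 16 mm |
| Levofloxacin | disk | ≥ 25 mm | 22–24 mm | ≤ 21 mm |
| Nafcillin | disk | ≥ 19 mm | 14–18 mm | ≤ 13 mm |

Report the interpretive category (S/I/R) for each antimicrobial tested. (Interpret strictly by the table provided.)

I, S, S, R, S, R, R

Nafcillin (18 mm) in 14–18 mm — Intermediate
Cefazolin 31 mm: ≥ 27 mm ⇒ Susceptible
Tetracycline: 24 mm is ≥ 23 mm ⇒ Susceptible
Oxacillin 9 mm: ≤ 16 mm — Resistant
Levofloxacin (33 mm) ≥ 25 mm → susceptible
Imipenem (18 mm) ≤ 20 mm ⇒ Resistant
Azithromycin: 22 mm is ≤ 23 mm — resistant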